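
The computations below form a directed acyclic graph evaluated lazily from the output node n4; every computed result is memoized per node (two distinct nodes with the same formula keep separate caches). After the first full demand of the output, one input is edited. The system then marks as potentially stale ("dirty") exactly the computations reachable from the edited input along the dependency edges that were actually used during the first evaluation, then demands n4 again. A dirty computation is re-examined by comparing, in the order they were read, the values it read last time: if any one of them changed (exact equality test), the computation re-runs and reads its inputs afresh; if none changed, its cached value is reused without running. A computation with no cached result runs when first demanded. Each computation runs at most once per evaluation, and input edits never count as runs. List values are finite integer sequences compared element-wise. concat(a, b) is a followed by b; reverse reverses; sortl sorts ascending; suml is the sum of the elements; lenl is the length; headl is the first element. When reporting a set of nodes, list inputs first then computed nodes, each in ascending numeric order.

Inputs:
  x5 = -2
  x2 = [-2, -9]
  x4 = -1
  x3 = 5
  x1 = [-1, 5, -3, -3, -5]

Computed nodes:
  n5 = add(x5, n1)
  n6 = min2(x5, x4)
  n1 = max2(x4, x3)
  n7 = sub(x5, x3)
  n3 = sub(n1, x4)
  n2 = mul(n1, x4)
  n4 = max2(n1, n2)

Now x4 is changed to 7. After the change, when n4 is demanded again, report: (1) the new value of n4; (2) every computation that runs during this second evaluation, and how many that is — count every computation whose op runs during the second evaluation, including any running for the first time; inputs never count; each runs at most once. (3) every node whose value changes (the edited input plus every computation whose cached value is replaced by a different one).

Demanding n4 again yields 49.
3 computations run: n1, n2, n4.
The nodes whose values change: x4, n1, n2, n4.

First demand of the output computes:
  n1 = max2(-1, 5) = 5
  n2 = mul(5, -1) = -5
  n4 = max2(5, -5) = 5

After the edit, cleaning proceeds:
  n1: a read changed (x4 -1->7) — executes, giving 7.
  n2: a read changed (n1 5->7; x4 -1->7) — executes, giving 49.
  n4: a read changed (n1 5->7; n2 -5->49) — executes, giving 49.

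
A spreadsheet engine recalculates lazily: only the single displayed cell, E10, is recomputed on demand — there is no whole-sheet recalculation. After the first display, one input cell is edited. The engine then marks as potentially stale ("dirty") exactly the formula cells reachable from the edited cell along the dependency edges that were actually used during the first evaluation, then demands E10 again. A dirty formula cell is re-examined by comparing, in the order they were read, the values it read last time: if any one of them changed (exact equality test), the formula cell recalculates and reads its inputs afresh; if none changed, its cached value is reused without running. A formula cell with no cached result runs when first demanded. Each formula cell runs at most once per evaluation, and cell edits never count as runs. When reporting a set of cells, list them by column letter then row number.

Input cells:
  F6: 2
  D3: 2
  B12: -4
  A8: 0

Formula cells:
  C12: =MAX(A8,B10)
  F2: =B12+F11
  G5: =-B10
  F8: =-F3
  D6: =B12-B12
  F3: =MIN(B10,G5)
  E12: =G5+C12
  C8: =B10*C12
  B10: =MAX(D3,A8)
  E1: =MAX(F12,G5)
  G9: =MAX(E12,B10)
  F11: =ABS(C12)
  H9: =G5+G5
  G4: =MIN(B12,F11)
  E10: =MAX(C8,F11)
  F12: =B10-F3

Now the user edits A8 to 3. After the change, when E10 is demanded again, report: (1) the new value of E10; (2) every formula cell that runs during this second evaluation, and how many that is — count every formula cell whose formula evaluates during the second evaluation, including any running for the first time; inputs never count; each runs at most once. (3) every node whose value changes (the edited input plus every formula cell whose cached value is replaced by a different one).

First evaluation (everything demanded from the output):
  B10 = MAX(2, 0) = 2
  C12 = MAX(0, 2) = 2
  C8 = 2 * 2 = 4
  F11 = ABS(2) = 2
  E10 = MAX(4, 2) = 4

Propagation after the edit:
  B10: runs — A8 0->3; result 3.
  C12: runs — A8 0->3; B10 2->3; result 3.
  C8: runs — B10 2->3; C12 2->3; result 9.
  F11: runs — C12 2->3; result 3.
  E10: runs — C8 4->9; F11 2->3; result 9.

New value of E10: 9.
Formula cells that run: B10, C8, C12, E10, F11 — 5 in total.
Values that change: A8, B10, C8, C12, E10, F11.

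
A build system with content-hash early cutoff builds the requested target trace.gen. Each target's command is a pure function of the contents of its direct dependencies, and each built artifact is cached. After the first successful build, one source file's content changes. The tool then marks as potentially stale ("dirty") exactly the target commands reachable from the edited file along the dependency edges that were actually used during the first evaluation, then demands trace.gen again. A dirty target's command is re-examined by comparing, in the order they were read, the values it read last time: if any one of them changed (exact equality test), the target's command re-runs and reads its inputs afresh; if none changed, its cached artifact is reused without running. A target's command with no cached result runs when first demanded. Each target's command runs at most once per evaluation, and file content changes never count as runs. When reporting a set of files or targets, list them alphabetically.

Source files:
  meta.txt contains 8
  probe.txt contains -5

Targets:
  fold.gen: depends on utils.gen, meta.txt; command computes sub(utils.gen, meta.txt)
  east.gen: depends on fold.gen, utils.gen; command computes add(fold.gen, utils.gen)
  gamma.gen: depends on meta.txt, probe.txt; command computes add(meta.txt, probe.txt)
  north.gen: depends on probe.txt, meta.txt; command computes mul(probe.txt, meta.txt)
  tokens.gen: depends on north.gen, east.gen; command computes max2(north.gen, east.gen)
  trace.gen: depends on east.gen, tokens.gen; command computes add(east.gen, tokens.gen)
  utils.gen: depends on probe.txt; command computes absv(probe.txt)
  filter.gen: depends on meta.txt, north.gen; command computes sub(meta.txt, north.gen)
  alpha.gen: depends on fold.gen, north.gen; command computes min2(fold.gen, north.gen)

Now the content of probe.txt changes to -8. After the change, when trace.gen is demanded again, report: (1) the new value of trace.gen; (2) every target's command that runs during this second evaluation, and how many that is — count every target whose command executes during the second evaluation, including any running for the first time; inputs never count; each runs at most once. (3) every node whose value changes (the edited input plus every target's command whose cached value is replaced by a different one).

First evaluation (everything demanded from the output):
  north.gen = mul(-5, 8) = -40
  utils.gen = absv(-5) = 5
  fold.gen = sub(5, 8) = -3
  east.gen = add(-3, 5) = 2
  tokens.gen = max2(-40, 2) = 2
  trace.gen = add(2, 2) = 4

Propagation after the edit:
  north.gen: runs — probe.txt -5->-8; result -64.
  utils.gen: runs — probe.txt -5->-8; result 8.
  fold.gen: runs — utils.gen 5->8; result 0.
  east.gen: runs — fold.gen -3->0; utils.gen 5->8; result 8.
  tokens.gen: runs — north.gen -40->-64; east.gen 2->8; result 8.
  trace.gen: runs — east.gen 2->8; tokens.gen 2->8; result 16.

New value of trace.gen: 16.
Target commands that run: east.gen, fold.gen, north.gen, tokens.gen, trace.gen, utils.gen — 6 in total.
Values that change: east.gen, fold.gen, north.gen, probe.txt, tokens.gen, trace.gen, utils.gen.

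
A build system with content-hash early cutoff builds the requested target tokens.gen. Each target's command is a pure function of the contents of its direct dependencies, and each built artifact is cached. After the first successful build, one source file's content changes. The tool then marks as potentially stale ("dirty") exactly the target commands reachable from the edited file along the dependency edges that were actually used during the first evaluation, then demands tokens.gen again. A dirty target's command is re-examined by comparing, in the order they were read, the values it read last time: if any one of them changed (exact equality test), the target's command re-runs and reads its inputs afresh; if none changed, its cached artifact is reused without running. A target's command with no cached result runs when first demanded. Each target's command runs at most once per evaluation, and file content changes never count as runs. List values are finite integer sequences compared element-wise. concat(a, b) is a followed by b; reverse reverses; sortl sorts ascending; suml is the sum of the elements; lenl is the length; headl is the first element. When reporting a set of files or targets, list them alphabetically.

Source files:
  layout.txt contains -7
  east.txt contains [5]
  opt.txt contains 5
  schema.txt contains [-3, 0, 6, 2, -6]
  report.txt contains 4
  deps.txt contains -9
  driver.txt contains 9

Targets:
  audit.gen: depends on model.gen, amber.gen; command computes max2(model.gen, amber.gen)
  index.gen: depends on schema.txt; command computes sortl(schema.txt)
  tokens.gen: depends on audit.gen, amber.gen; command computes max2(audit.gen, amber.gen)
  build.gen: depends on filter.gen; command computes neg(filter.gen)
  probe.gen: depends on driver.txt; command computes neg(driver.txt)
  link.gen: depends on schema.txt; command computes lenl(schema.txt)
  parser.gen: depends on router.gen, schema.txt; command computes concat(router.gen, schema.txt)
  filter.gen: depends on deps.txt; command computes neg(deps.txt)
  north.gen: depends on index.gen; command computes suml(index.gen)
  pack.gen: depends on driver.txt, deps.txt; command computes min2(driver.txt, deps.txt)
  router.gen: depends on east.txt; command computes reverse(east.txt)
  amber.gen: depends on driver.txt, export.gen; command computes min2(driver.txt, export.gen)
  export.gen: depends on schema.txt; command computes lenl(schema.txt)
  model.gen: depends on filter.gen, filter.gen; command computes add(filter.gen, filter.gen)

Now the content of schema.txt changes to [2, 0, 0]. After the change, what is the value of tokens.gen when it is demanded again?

New value of tokens.gen: 18.

First evaluation (everything demanded from the output):
  export.gen = lenl([-3, 0, 6, 2, -6]) = 5
  amber.gen = min2(9, 5) = 5
  filter.gen = neg(-9) = 9
  model.gen = add(9, 9) = 18
  audit.gen = max2(18, 5) = 18
  tokens.gen = max2(18, 5) = 18

Propagation after the edit:
  export.gen: runs — schema.txt [-3, 0, 6, 2, -6]->[2, 0, 0]; result 3.
  amber.gen: runs — export.gen 5->3; result 3.
  audit.gen: runs — amber.gen 5->3; result 18 (same value as before).
  tokens.gen: runs — amber.gen 5->3; result 18 (same value as before).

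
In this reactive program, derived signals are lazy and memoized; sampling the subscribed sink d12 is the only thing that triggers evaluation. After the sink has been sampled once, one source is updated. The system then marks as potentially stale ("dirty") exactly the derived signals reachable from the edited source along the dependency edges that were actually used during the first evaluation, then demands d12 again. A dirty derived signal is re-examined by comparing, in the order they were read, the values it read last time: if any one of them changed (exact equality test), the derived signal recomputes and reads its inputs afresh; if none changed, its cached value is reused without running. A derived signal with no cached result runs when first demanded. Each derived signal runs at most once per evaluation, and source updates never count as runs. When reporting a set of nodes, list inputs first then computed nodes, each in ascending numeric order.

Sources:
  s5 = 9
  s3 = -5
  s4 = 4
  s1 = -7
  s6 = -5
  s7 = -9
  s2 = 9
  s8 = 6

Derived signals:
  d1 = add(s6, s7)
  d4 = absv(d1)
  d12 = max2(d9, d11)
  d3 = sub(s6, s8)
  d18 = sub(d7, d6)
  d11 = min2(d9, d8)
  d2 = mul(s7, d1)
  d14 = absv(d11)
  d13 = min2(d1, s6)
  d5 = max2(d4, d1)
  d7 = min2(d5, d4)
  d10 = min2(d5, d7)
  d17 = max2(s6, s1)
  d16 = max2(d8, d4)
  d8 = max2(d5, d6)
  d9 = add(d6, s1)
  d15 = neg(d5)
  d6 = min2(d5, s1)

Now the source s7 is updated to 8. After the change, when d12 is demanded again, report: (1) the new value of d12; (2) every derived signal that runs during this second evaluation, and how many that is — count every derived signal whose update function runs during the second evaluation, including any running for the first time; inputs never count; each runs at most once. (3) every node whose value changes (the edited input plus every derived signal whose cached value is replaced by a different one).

Demanding d12 again yields -14.
6 derived signals run: d1, d4, d5, d6, d8, d11.
The nodes whose values change: s7, d1, d4, d5, d8.
Note where the cutoff bites: d9 is checked, finds nothing changed, and keeps its cache.

First demand of the output computes:
  d1 = add(-5, -9) = -14
  d4 = absv(-14) = 14
  d5 = max2(14, -14) = 14
  d6 = min2(14, -7) = -7
  d8 = max2(14, -7) = 14
  d9 = add(-7, -7) = -14
  d11 = min2(-14, 14) = -14
  d12 = max2(-14, -14) = -14

After the edit, cleaning proceeds:
  d1: a read changed (s7 -9->8) — executes, giving 3.
  d4: a read changed (d1 -14->3) — executes, giving 3.
  d5: a read changed (d4 14->3; d1 -14->3) — executes, giving 3.
  d6: a read changed (d5 14->3) — executes, giving -7 — identical to its old value.
  d8: a read changed (d5 14->3) — executes, giving 3.
  d9: dirty, but its reads are unchanged (d6 unchanged, s1 unchanged); cached -14 stands.
  d11: a read changed (d8 14->3) — executes, giving -14 — identical to its old value.
  d12: dirty, but its reads are unchanged (d9 unchanged, d11 unchanged); cached -14 stands.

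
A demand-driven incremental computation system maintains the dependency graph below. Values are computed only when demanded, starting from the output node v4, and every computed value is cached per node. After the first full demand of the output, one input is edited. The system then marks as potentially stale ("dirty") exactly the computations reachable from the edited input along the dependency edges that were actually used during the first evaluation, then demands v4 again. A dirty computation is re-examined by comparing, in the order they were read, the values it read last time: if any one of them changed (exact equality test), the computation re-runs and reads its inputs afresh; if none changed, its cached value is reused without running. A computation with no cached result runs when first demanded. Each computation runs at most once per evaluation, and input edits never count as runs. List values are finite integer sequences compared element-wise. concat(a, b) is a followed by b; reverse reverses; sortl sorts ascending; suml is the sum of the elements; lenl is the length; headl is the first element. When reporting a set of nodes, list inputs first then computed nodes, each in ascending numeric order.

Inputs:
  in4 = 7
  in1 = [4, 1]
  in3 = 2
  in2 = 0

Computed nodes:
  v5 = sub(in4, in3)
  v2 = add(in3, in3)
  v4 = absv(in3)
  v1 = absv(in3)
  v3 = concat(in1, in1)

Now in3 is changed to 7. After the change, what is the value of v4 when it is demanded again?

First evaluation (everything demanded from the output):
  v4 = absv(2) = 2

Propagation after the edit:
  v4: runs — in3 2->7; result 7.

New value of v4: 7.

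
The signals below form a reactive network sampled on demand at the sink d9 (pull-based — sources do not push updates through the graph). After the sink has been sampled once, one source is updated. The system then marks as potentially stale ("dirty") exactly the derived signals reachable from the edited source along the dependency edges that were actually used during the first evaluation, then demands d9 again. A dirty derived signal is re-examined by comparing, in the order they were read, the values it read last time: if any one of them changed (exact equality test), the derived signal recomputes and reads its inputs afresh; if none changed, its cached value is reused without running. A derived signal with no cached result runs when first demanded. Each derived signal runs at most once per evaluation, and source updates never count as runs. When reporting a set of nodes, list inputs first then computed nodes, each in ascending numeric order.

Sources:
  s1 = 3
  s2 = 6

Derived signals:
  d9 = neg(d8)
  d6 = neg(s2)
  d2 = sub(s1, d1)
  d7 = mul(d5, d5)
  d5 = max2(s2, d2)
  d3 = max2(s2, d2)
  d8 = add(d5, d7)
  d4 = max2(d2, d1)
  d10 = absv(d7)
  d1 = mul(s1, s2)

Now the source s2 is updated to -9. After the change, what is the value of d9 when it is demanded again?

Initial pass — values computed on the first demand:
  d1 = mul(3, 6) = 18
  d2 = sub(3, 18) = -15
  d5 = max2(6, -15) = 6
  d7 = mul(6, 6) = 36
  d8 = add(6, 36) = 42
  d9 = neg(42) = -42

Second demand — change propagation:
  d1: re-runs because s2 6->-9; new result -27.
  d2: re-runs because d1 18->-27; new result 30.
  d5: re-runs because s2 6->-9; d2 -15->30; new result 30.
  d7: re-runs because d5 6->30; d5 6->30; new result 900.
  d8: re-runs because d5 6->30; d7 36->900; new result 930.
  d9: re-runs because d8 42->930; new result -930.

d9 now evaluates to -930.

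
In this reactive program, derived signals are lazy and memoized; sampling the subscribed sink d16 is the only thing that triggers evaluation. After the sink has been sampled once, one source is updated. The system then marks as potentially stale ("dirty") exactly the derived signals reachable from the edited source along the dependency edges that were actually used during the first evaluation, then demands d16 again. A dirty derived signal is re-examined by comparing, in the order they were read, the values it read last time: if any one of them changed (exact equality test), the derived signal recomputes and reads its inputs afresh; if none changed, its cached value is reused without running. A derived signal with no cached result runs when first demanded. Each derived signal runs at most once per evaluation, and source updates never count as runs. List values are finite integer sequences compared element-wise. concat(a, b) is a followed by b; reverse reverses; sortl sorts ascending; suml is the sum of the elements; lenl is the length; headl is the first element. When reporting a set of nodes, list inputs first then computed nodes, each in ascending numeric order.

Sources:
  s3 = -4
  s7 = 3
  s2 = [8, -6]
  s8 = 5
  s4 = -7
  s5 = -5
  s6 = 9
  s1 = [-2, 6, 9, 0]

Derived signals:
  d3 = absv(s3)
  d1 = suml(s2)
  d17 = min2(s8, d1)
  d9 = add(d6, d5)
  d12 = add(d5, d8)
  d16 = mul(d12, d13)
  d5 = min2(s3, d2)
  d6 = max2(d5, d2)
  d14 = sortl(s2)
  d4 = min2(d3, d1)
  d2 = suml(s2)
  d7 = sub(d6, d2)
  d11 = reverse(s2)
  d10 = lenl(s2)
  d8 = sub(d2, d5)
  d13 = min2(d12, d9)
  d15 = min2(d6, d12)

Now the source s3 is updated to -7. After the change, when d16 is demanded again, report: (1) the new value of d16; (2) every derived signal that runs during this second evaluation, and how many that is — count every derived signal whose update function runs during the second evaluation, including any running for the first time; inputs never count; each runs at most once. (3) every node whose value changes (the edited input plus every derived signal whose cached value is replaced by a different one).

First demand of the output computes:
  d2 = suml([8, -6]) = 2
  d5 = min2(-4, 2) = -4
  d6 = max2(-4, 2) = 2
  d8 = sub(2, -4) = 6
  d9 = add(2, -4) = -2
  d12 = add(-4, 6) = 2
  d13 = min2(2, -2) = -2
  d16 = mul(2, -2) = -4

After the edit, cleaning proceeds:
  d5: a read changed (s3 -4->-7) — executes, giving -7.
  d6: a read changed (d5 -4->-7) — executes, giving 2 — identical to its old value.
  d8: a read changed (d5 -4->-7) — executes, giving 9.
  d9: a read changed (d5 -4->-7) — executes, giving -5.
  d12: a read changed (d5 -4->-7; d8 6->9) — executes, giving 2 — identical to its old value.
  d13: a read changed (d9 -2->-5) — executes, giving -5.
  d16: a read changed (d13 -2->-5) — executes, giving -10.

Demanding d16 again yields -10.
7 derived signals run: d5, d6, d8, d9, d12, d13, d16.
The nodes whose values change: s3, d5, d8, d9, d13, d16.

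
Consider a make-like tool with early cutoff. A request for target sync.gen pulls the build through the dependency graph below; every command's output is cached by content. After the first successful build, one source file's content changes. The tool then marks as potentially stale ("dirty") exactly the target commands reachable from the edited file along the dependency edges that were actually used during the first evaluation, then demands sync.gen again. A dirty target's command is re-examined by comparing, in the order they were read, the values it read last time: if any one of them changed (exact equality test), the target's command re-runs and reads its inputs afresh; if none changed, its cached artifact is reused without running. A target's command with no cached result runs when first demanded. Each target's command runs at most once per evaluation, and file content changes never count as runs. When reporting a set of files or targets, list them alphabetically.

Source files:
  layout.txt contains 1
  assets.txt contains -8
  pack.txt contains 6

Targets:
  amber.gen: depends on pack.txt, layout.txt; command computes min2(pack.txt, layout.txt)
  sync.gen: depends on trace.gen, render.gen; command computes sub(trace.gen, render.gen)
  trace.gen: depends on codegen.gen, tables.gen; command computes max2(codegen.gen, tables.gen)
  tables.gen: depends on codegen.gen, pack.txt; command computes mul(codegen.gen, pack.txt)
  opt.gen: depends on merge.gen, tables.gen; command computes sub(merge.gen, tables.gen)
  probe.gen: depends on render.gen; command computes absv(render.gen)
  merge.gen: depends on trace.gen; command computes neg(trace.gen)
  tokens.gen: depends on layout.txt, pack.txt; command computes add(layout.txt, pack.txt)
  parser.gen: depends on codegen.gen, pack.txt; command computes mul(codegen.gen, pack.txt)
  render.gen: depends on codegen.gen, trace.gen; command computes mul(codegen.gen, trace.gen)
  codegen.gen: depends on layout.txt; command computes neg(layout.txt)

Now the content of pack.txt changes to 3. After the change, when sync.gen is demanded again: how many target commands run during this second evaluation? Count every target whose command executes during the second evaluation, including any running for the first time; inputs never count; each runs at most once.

2 target commands run: tables.gen, trace.gen.
Note the absorption at trace.gen: it re-runs yet its value is the same, leaving the output's value untouched.

First demand of the output computes:
  codegen.gen = neg(1) = -1
  tables.gen = mul(-1, 6) = -6
  trace.gen = max2(-1, -6) = -1
  render.gen = mul(-1, -1) = 1
  sync.gen = sub(-1, 1) = -2

After the edit, cleaning proceeds:
  tables.gen: a read changed (pack.txt 6->3) — executes, giving -3.
  trace.gen: a read changed (tables.gen -6->-3) — executes, giving -1 — identical to its old value.
  render.gen: dirty, but its reads are unchanged (codegen.gen unchanged, trace.gen unchanged); cached 1 stands.
  sync.gen: dirty, but its reads are unchanged (trace.gen unchanged, render.gen unchanged); cached -2 stands.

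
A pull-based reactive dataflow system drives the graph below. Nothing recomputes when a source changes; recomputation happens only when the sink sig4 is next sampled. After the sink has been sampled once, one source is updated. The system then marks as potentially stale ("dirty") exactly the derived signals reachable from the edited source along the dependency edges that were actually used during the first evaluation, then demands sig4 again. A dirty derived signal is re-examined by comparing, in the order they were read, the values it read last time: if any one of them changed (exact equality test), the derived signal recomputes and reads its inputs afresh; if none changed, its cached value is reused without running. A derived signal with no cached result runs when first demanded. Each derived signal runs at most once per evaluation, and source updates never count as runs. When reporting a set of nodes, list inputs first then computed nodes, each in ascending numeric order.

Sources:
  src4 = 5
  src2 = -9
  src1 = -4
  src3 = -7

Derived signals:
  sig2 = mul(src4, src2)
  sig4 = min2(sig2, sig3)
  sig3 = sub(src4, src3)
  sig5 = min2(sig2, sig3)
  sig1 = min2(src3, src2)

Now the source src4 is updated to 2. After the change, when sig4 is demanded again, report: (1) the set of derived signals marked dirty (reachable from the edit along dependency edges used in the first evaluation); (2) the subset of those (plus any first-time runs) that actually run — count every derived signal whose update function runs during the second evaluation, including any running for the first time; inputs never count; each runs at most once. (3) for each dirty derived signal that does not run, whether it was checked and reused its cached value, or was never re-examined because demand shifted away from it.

First evaluation (everything demanded from the output):
  sig2 = mul(5, -9) = -45
  sig3 = sub(5, -7) = 12
  sig4 = min2(-45, 12) = -45

Propagation after the edit:
  sig2: runs — src4 5->2; result -18.
  sig3: runs — src4 5->2; result 9.
  sig4: runs — sig2 -45->-18; sig3 12->9; result -18.

Marked dirty: sig2, sig3, sig4.
Derived signals that run: sig2, sig3, sig4 — 3 in total.
Every dirty derived signal ran.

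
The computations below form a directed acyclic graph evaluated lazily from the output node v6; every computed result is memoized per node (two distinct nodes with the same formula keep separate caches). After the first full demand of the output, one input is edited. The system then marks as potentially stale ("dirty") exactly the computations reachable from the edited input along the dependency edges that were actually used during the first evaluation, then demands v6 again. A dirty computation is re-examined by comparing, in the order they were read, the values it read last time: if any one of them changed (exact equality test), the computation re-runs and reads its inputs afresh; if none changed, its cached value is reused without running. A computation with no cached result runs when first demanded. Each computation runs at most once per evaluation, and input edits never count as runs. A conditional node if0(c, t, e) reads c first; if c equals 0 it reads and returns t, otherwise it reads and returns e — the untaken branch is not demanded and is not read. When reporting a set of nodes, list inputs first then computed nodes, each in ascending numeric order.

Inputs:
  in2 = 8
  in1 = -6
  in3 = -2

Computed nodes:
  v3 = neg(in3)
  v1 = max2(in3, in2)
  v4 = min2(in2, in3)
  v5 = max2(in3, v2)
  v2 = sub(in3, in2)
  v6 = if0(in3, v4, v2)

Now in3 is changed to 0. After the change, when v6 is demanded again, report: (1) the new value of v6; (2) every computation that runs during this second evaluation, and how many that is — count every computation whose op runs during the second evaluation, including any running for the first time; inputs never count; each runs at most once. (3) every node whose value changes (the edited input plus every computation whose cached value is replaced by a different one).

Demanding v6 again yields 0.
2 computations run: v4, v6.
The nodes whose values change: in3, v6.
Note the branch switch — demand abandons v2, which is never re-examined.

First demand of the output computes:
  v2 = sub(-2, 8) = -10
  v6 = if0(in3=-2 -> else branch v2) = -10

After the edit, cleaning proceeds:
  v2: stays stale; no demand reaches it after the flip.
  v4: had never run; runs now, result 0.
  v6: a read changed (in3 -2->0) — executes, giving 0.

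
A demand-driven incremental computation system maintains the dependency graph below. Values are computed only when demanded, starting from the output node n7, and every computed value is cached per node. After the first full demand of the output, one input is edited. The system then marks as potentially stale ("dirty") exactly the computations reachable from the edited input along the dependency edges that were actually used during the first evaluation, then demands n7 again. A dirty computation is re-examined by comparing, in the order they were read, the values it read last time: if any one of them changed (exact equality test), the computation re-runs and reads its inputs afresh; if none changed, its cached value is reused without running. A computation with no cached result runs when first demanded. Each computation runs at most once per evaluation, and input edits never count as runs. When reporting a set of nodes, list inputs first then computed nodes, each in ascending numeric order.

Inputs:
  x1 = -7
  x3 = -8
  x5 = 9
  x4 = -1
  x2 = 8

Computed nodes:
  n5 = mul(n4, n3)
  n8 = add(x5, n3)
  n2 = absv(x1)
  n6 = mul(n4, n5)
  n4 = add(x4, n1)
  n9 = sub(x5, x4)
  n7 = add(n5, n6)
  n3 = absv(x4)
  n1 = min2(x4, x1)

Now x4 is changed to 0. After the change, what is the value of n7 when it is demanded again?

New value of n7: 0.

First evaluation (everything demanded from the output):
  n1 = min2(-1, -7) = -7
  n3 = absv(-1) = 1
  n4 = add(-1, -7) = -8
  n5 = mul(-8, 1) = -8
  n6 = mul(-8, -8) = 64
  n7 = add(-8, 64) = 56

Propagation after the edit:
  n1: runs — x4 -1->0; result -7 (same value as before).
  n3: runs — x4 -1->0; result 0.
  n4: runs — x4 -1->0; result -7.
  n5: runs — n4 -8->-7; n3 1->0; result 0.
  n6: runs — n4 -8->-7; n5 -8->0; result 0.
  n7: runs — n5 -8->0; n6 64->0; result 0.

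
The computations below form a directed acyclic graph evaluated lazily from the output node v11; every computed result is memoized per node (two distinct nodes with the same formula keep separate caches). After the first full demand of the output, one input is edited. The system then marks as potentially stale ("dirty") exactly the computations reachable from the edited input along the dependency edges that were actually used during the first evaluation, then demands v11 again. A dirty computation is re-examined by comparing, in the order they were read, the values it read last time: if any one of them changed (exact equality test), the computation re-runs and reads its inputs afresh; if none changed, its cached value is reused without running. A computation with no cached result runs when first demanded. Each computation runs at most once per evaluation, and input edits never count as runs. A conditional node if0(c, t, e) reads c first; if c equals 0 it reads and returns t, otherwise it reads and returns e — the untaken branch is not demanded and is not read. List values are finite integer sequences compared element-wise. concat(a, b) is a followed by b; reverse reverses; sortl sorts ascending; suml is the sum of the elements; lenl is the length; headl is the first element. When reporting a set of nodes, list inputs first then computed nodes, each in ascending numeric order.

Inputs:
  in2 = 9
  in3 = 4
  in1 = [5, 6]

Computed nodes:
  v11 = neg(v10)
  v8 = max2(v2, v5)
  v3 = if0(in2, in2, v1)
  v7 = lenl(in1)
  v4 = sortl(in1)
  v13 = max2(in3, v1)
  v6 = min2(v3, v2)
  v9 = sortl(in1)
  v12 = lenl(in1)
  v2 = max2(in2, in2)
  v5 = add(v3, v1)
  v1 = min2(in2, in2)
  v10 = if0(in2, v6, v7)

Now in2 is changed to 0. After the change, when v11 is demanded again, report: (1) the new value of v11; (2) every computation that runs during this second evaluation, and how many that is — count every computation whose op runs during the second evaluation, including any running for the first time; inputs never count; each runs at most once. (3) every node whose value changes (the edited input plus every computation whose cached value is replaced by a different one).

First demand of the output computes:
  v7 = lenl([5, 6]) = 2
  v10 = if0(in2=9 -> else branch v7) = 2
  v11 = neg(2) = -2

After the edit, cleaning proceeds:
  v2: had never run; runs now, result 0.
  v3: had never run; runs now, result 0.
  v6: had never run; runs now, result 0.
  v10: a read changed (in2 9->0) — executes, giving 0.
  v11: a read changed (v10 2->0) — executes, giving 0.

Note the branch switch — v2, v3, v6 had no cache and run now for the first time.

Demanding v11 again yields 0.
5 computations run: v2, v3, v6, v10, v11.
The nodes whose values change: in2, v10, v11.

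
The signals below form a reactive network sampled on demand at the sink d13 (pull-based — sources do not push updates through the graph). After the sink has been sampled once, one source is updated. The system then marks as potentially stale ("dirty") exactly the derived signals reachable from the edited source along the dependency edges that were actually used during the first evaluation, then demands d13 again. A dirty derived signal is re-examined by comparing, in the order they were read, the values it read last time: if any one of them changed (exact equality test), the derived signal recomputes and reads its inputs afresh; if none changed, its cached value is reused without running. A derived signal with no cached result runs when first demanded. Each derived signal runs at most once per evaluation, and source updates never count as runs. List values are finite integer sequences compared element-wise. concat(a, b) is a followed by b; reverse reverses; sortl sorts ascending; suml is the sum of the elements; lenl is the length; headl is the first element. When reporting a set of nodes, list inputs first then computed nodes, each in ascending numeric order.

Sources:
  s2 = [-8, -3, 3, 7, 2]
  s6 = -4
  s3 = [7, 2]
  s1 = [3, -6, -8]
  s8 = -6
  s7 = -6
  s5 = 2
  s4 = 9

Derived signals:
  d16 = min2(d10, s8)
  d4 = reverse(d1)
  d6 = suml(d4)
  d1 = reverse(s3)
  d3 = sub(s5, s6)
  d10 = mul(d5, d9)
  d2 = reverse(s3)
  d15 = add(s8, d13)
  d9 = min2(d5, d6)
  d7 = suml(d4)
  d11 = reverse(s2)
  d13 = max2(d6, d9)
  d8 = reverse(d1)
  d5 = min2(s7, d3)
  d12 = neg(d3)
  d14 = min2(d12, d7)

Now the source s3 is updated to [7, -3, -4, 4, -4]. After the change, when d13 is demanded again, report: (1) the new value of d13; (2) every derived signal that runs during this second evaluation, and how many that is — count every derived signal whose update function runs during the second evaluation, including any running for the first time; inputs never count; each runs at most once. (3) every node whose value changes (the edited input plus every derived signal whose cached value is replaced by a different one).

d13 now evaluates to 0.
Run set: d1, d4, d6, d9, d13 (5 run).
Changed values: s3, d1, d4, d6, d13.

Initial pass — values computed on the first demand:
  d1 = reverse([7, 2]) = [2, 7]
  d3 = sub(2, -4) = 6
  d4 = reverse([2, 7]) = [7, 2]
  d5 = min2(-6, 6) = -6
  d6 = suml([7, 2]) = 9
  d9 = min2(-6, 9) = -6
  d13 = max2(9, -6) = 9

Second demand — change propagation:
  d1: re-runs because s3 [7, 2]->[7, -3, -4, 4, -4]; new result [-4, 4, -4, -3, 7].
  d4: re-runs because d1 [2, 7]->[-4, 4, -4, -3, 7]; new result [7, -3, -4, 4, -4].
  d6: re-runs because d4 [7, 2]->[7, -3, -4, 4, -4]; new result 0.
  d9: re-runs because d6 9->0; new result -6 (unchanged).
  d13: re-runs because d6 9->0; new result 0.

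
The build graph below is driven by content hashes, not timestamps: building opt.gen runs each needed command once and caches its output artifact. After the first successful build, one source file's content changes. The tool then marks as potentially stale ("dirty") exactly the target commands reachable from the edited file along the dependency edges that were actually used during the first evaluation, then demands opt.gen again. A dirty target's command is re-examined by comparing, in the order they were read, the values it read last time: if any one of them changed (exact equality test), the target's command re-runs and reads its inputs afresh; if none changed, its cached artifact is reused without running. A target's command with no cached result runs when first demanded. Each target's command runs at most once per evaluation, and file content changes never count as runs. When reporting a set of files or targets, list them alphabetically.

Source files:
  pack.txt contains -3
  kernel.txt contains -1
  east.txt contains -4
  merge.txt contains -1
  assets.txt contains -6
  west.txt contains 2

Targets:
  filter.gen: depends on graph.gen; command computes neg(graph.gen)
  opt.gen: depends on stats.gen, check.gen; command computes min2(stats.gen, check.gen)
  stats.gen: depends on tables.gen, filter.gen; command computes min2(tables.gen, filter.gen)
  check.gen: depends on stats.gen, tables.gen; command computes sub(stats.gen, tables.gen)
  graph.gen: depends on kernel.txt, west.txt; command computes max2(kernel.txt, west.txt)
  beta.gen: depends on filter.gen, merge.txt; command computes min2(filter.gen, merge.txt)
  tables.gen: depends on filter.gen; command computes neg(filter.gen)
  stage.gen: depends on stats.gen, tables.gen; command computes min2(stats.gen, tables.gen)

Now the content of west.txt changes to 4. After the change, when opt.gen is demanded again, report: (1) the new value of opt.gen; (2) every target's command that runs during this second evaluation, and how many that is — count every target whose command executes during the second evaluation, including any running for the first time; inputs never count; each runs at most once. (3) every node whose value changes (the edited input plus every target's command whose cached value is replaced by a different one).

Initial pass — values computed on the first demand:
  graph.gen = max2(-1, 2) = 2
  filter.gen = neg(2) = -2
  tables.gen = neg(-2) = 2
  stats.gen = min2(2, -2) = -2
  check.gen = sub(-2, 2) = -4
  opt.gen = min2(-2, -4) = -4

Second demand — change propagation:
  graph.gen: re-runs because west.txt 2->4; new result 4.
  filter.gen: re-runs because graph.gen 2->4; new result -4.
  tables.gen: re-runs because filter.gen -2->-4; new result 4.
  stats.gen: re-runs because tables.gen 2->4; filter.gen -2->-4; new result -4.
  check.gen: re-runs because stats.gen -2->-4; tables.gen 2->4; new result -8.
  opt.gen: re-runs because stats.gen -2->-4; check.gen -4->-8; new result -8.

opt.gen now evaluates to -8.
Run set: check.gen, filter.gen, graph.gen, opt.gen, stats.gen, tables.gen (6 run).
Changed values: check.gen, filter.gen, graph.gen, opt.gen, stats.gen, tables.gen, west.txt.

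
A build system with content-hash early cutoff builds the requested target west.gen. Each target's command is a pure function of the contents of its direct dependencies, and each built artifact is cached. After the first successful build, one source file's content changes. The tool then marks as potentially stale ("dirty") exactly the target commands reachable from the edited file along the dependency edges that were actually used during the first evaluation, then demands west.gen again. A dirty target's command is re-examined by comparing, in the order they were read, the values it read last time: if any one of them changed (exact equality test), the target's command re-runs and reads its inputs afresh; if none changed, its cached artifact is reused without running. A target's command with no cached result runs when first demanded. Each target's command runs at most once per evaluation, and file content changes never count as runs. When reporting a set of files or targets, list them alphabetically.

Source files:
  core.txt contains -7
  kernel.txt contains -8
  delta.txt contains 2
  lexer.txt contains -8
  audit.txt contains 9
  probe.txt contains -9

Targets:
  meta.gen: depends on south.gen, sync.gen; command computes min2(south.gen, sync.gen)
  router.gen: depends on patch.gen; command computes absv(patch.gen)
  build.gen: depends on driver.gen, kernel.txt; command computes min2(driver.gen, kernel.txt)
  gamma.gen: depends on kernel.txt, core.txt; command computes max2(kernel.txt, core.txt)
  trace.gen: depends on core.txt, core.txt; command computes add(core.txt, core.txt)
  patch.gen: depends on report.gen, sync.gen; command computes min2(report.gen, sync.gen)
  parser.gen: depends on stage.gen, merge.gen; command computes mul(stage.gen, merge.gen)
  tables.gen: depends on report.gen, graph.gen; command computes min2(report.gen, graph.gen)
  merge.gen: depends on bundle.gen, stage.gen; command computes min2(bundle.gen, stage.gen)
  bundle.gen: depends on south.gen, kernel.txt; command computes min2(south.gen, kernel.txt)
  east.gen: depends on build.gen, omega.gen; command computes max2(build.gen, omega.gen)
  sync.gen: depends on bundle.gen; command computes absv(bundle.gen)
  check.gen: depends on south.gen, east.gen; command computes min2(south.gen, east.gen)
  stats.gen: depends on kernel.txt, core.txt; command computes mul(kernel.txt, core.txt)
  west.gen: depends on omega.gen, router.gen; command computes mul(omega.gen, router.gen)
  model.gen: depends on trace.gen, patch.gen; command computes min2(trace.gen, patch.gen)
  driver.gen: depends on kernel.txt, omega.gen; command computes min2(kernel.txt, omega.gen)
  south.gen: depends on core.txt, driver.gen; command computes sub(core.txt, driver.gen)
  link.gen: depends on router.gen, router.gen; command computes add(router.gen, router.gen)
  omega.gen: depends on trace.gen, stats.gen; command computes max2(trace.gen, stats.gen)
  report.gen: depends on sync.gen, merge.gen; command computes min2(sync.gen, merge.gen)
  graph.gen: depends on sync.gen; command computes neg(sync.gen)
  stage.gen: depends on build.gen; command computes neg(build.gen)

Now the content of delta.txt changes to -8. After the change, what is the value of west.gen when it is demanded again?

First evaluation (everything demanded from the output):
  stats.gen = mul(-8, -7) = 56
  trace.gen = add(-7, -7) = -14
  omega.gen = max2(-14, 56) = 56
  driver.gen = min2(-8, 56) = -8
  build.gen = min2(-8, -8) = -8
  south.gen = sub(-7, -8) = 1
  bundle.gen = min2(1, -8) = -8
  stage.gen = neg(-8) = 8
  merge.gen = min2(-8, 8) = -8
  sync.gen = absv(-8) = 8
  report.gen = min2(8, -8) = -8
  patch.gen = min2(-8, 8) = -8
  router.gen = absv(-8) = 8
  west.gen = mul(56, 8) = 448

Propagation after the edit:
  delta.txt feeds no computation that the output demands — nothing is marked dirty and nothing runs.

Key observation: delta.txt is never demanded by the output, so the edit triggers no recomputation at all.

New value of west.gen: 448.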